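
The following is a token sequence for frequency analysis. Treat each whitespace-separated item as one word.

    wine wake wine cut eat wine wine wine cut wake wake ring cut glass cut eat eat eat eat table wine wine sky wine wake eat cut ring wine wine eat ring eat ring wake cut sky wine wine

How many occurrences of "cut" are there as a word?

6

Scanning the 39 tokens for "cut":
  position 4: cut
  position 9: cut
  position 13: cut
  position 15: cut
  position 27: cut
  position 36: cut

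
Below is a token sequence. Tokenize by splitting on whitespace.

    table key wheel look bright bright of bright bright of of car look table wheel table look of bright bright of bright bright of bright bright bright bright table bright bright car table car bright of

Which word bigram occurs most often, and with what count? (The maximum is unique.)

"bright bright", 8 times

Bigram frequencies (highest first):
  bright bright: 8
  bright of: 5
  of bright: 4
  table key: 1
  key wheel: 1
  wheel look: 1
  … (15 more, each ≤ 1)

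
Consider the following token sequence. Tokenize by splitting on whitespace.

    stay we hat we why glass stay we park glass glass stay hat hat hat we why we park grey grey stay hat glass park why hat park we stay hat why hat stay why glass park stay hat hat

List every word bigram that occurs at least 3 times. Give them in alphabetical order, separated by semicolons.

hat hat; stay hat

Bigram counts meeting the condition (at least 3 times):
  hat hat: 3
  stay hat: 4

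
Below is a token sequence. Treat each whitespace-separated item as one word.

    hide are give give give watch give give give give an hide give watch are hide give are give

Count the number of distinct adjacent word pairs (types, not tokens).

19 tokens → 18 bigram windows in total.
Repeated bigrams (each contributes count−1 duplicates):
  give give: 5
  are give: 2
  give watch: 2
  hide give: 2
7 duplicate windows → 18 − 7 = 11 distinct.

11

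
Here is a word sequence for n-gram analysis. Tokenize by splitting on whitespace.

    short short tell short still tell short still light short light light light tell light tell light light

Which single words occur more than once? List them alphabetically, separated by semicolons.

light; short; still; tell

Unigram counts meeting the condition (more than once):
  light: 7
  short: 5
  still: 2
  tell: 4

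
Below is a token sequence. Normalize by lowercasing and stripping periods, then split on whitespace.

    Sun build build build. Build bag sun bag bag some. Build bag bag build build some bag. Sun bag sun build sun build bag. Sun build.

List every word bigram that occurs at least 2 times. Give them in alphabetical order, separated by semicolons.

Bigram counts meeting the condition (at least 2 times):
  bag bag: 2
  bag sun: 4
  build bag: 3
  build build: 4
  sun bag: 2
  sun build: 4

bag bag; bag sun; build bag; build build; sun bag; sun build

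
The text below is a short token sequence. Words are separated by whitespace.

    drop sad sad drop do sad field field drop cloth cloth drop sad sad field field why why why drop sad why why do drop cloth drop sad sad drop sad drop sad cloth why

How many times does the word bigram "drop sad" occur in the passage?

6

Scanning the 34 overlapping bigram windows for "drop sad":
  position 1–2: drop sad
  position 12–13: drop sad
  position 20–21: drop sad
  position 27–28: drop sad
  position 30–31: drop sad
  position 32–33: drop sad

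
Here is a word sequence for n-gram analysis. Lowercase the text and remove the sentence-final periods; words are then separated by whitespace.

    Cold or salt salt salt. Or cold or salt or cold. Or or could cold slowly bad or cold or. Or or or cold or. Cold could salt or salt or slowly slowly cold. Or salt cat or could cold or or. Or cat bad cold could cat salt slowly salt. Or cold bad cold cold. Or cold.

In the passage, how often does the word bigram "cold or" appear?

8

Scanning the 57 overlapping bigram windows for "cold or":
  position 1–2: cold or
  position 7–8: cold or
  position 11–12: cold or
  position 19–20: cold or
  position 24–25: cold or
  position 34–35: cold or
  position 40–41: cold or
  position 56–57: cold or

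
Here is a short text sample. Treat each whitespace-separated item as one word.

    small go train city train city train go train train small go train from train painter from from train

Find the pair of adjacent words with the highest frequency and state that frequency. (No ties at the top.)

"go train", 3 times

Bigram frequencies (highest first):
  go train: 3
  small go: 2
  train city: 2
  city train: 2
  from train: 2
  train go: 1
  … (6 more, each ≤ 1)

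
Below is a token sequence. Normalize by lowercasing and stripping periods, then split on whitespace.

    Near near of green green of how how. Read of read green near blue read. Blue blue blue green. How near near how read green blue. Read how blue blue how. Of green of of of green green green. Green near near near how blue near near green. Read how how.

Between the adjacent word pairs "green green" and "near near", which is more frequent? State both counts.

"near near" (5 vs 4)

"green green": 4 occurrences
"near near": 5 occurrences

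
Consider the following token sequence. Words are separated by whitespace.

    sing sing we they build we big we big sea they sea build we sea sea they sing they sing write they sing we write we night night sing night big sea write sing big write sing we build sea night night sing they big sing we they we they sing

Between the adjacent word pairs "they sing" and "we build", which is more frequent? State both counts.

"they sing": 4 occurrences
"we build": 1 occurrence

"they sing" (4 vs 1)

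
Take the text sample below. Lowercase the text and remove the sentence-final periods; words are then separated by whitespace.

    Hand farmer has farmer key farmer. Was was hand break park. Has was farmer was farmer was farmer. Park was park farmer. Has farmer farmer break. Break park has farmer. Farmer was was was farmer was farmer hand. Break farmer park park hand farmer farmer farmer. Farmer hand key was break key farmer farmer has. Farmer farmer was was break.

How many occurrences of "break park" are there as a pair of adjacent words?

2

Scanning the 59 overlapping bigram windows for "break park":
  position 10–11: break park
  position 27–28: break park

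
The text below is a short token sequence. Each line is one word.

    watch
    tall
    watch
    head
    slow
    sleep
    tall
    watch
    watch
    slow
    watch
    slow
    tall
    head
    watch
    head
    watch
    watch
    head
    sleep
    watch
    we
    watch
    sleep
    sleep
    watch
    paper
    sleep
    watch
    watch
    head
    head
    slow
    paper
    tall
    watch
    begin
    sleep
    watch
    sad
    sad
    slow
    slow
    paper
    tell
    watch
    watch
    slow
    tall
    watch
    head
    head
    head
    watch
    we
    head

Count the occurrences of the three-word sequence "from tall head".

0

Scanning the 54 overlapping trigram windows for "from tall head":
  (none found)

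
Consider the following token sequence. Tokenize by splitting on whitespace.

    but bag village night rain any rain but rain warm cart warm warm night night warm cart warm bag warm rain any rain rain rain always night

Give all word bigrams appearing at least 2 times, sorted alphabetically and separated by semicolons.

any rain; cart warm; rain any; rain rain; warm cart

Bigram counts meeting the condition (at least 2 times):
  any rain: 2
  cart warm: 2
  rain any: 2
  rain rain: 2
  warm cart: 2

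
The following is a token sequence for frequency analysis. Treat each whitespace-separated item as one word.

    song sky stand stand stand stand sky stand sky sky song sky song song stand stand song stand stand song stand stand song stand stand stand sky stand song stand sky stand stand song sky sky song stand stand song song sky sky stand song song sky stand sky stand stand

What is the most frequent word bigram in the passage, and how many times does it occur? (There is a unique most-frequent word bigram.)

Bigram frequencies (highest first):
  stand stand: 11
  sky stand: 7
  stand song: 7
  song stand: 6
  song sky: 5
  stand sky: 5
  … (3 more, each ≤ 3)

"stand stand", 11 times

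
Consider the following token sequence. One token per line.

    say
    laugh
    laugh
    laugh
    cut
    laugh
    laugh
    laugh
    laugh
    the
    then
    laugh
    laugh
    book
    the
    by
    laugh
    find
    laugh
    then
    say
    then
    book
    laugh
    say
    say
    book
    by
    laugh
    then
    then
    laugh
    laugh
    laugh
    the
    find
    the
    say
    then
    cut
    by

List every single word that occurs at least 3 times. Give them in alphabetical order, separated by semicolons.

book; by; laugh; say; the; then

Unigram counts meeting the condition (at least 3 times):
  book: 3
  by: 3
  laugh: 16
  say: 5
  the: 4
  then: 6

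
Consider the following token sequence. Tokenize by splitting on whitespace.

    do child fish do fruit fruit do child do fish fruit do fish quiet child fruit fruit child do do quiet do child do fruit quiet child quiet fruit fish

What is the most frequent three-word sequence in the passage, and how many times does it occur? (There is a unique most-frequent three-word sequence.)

Trigram frequencies (highest first):
  do child do: 2
  do child fish: 1
  child fish do: 1
  fish do fruit: 1
  do fruit fruit: 1
  fruit fruit do: 1
  … (21 more, each ≤ 1)

"do child do", 2 times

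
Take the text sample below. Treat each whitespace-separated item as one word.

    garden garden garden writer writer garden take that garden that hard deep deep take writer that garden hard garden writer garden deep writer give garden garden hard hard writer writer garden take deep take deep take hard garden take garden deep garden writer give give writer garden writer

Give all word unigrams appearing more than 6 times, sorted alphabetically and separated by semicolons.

garden; writer

Unigram counts meeting the condition (more than 6 times):
  garden: 15
  writer: 10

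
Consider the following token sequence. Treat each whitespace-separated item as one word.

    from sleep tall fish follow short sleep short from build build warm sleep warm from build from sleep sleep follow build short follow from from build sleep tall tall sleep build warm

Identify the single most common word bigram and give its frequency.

"from build", 3 times

Bigram frequencies (highest first):
  from build: 3
  from sleep: 2
  sleep tall: 2
  build warm: 2
  tall fish: 1
  fish follow: 1
  … (20 more, each ≤ 1)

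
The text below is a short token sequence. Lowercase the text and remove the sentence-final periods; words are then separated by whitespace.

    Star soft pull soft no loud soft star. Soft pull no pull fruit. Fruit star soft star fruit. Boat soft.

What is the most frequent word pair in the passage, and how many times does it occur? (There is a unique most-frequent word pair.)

Bigram frequencies (highest first):
  star soft: 3
  soft pull: 2
  soft star: 2
  pull soft: 1
  soft no: 1
  no loud: 1
  … (9 more, each ≤ 1)

"star soft", 3 times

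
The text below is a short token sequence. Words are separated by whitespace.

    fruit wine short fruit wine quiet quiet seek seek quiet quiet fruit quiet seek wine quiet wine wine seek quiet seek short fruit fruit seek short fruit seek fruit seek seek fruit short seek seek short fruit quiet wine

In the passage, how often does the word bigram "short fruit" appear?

4

Scanning the 38 overlapping bigram windows for "short fruit":
  position 3–4: short fruit
  position 22–23: short fruit
  position 26–27: short fruit
  position 36–37: short fruit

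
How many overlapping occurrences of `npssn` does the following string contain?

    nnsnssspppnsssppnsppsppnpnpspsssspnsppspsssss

0

Sliding a length-5 window over the 45 characters (41 positions):
  (no match at any position)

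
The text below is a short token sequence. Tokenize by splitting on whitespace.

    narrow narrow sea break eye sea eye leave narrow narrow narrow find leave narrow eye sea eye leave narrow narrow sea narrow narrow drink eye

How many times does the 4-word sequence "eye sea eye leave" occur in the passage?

Scanning the 22 overlapping 4-gram windows for "eye sea eye leave":
  position 5–8: eye sea eye leave
  position 15–18: eye sea eye leave

2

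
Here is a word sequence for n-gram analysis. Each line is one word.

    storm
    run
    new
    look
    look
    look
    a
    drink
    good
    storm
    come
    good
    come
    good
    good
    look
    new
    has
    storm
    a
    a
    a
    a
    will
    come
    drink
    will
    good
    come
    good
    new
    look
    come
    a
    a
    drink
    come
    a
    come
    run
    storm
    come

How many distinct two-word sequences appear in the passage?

42 tokens → 41 bigram windows in total.
Repeated bigrams (each contributes count−1 duplicates):
  a a: 4
  come good: 3
  a drink: 2
  come a: 2
  good come: 2
  look look: 2
  new look: 2
  storm come: 2
11 duplicate windows → 41 − 11 = 30 distinct.

30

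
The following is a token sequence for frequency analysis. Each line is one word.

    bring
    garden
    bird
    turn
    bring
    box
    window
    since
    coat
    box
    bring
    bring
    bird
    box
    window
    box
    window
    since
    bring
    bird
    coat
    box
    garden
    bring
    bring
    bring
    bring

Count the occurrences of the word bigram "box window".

3

Scanning the 26 overlapping bigram windows for "box window":
  position 6–7: box window
  position 14–15: box window
  position 16–17: box window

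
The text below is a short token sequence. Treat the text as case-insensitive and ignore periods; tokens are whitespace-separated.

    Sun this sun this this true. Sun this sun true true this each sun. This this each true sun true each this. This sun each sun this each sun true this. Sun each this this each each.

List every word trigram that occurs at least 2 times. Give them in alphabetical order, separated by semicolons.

Trigram counts meeting the condition (at least 2 times):
  each sun this: 2
  each this this: 2
  sun this sun: 2
  sun this this: 2
  this each sun: 2
  this sun each: 2
  this this each: 2

each sun this; each this this; sun this sun; sun this this; this each sun; this sun each; this this each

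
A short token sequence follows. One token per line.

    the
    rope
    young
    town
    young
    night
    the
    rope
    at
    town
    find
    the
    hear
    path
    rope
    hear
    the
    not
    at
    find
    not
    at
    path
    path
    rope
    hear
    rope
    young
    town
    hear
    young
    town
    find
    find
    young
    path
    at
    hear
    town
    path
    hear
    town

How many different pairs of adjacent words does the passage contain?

32

42 tokens → 41 bigram windows in total.
Repeated bigrams (each contributes count−1 duplicates):
  young town: 3
  hear town: 2
  not at: 2
  path rope: 2
  rope hear: 2
  rope young: 2
  the rope: 2
  town find: 2
9 duplicate windows → 41 − 9 = 32 distinct.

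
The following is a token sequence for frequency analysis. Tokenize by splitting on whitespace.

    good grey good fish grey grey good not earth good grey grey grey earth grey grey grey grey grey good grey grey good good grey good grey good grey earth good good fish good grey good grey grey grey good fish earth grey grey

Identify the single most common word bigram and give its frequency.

"grey grey", 11 times

Bigram frequencies (highest first):
  grey grey: 11
  good grey: 8
  grey good: 8
  good fish: 3
  earth good: 2
  grey earth: 2
  … (7 more, each ≤ 2)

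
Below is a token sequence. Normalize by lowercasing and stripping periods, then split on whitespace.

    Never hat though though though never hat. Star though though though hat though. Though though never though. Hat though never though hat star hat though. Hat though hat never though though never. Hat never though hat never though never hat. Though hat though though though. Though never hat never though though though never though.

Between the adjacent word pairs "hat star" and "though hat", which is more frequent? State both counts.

"hat star": 2 occurrences
"though hat": 7 occurrences

"though hat" (7 vs 2)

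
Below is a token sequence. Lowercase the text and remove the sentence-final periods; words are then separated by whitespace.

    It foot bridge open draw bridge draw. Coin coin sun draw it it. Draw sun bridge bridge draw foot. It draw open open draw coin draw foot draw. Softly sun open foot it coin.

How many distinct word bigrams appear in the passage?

34 tokens → 33 bigram windows in total.
Repeated bigrams (each contributes count−1 duplicates):
  bridge draw: 2
  draw coin: 2
  draw foot: 2
  foot it: 2
  it draw: 2
  open draw: 2
6 duplicate windows → 33 − 6 = 27 distinct.

27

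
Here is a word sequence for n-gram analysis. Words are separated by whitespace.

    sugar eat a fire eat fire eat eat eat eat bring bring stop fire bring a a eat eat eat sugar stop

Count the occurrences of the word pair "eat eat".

Scanning the 21 overlapping bigram windows for "eat eat":
  position 7–8: eat eat
  position 8–9: eat eat
  position 9–10: eat eat
  position 18–19: eat eat
  position 19–20: eat eat

5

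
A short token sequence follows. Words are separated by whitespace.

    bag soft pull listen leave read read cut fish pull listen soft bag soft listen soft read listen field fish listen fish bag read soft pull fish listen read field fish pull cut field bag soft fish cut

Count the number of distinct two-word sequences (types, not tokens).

38 tokens → 37 bigram windows in total.
Repeated bigrams (each contributes count−1 duplicates):
  bag soft: 3
  field fish: 2
  fish listen: 2
  fish pull: 2
  listen soft: 2
  pull listen: 2
  soft pull: 2
8 duplicate windows → 37 − 8 = 29 distinct.

29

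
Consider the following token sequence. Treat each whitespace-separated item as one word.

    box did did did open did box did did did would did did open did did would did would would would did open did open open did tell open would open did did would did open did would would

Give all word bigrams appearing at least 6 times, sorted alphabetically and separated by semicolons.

did did; open did

Bigram counts meeting the condition (at least 6 times):
  did did: 7
  open did: 6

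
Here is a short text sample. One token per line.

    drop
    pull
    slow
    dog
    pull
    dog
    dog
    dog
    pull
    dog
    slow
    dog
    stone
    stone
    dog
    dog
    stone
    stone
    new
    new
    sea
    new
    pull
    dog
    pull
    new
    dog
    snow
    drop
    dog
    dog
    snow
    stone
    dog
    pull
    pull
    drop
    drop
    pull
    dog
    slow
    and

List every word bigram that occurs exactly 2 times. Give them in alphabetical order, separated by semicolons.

Bigram counts meeting the condition (exactly 2 times):
  dog slow: 2
  dog snow: 2
  dog stone: 2
  drop pull: 2
  slow dog: 2
  stone dog: 2
  stone stone: 2

dog slow; dog snow; dog stone; drop pull; slow dog; stone dog; stone stone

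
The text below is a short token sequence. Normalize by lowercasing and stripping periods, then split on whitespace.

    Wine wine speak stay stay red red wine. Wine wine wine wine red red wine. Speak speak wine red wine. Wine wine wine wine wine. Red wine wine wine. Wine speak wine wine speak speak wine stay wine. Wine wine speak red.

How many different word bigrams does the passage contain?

42 tokens → 41 bigram windows in total.
Repeated bigrams (each contributes count−1 duplicates):
  wine wine: 16
  wine speak: 5
  red wine: 4
  speak wine: 3
  wine red: 3
  red red: 2
  speak speak: 2
28 duplicate windows → 41 − 28 = 13 distinct.

13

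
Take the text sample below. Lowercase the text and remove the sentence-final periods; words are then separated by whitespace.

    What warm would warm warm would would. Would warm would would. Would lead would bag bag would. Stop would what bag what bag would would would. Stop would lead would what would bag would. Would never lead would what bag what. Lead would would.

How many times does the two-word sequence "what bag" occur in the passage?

Scanning the 43 overlapping bigram windows for "what bag":
  position 20–21: what bag
  position 22–23: what bag
  position 39–40: what bag

3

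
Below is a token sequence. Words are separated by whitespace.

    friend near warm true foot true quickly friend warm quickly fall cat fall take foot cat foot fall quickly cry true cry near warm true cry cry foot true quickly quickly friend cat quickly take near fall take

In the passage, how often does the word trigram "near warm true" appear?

Scanning the 36 overlapping trigram windows for "near warm true":
  position 2–4: near warm true
  position 23–25: near warm true

2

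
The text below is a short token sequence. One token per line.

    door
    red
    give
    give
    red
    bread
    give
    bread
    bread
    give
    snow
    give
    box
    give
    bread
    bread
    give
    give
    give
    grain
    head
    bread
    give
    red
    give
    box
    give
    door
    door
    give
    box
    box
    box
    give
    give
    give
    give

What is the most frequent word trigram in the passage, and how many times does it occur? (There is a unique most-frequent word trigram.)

Trigram frequencies (highest first):
  give give give: 3
  give bread bread: 2
  bread bread give: 2
  give box give: 2
  door red give: 1
  red give give: 1
  … (24 more, each ≤ 1)

"give give give", 3 times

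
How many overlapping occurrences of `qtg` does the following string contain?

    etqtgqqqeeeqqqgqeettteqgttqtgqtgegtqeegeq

3

Sliding a length-3 window over the 41 characters (39 positions):
  position 3–5: qtg
  position 27–29: qtg
  position 30–32: qtg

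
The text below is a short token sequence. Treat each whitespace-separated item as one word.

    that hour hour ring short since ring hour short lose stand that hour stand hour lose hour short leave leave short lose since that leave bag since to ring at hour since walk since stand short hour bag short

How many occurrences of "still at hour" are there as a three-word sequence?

0

Scanning the 37 overlapping trigram windows for "still at hour":
  (none found)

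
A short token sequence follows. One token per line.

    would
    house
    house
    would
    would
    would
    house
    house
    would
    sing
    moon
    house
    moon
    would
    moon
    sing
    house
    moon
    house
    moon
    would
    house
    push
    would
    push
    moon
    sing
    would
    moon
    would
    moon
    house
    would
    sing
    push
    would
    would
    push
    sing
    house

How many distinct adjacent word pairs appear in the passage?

19

40 tokens → 39 bigram windows in total.
Repeated bigrams (each contributes count−1 duplicates):
  house moon: 3
  house would: 3
  moon house: 3
  moon would: 3
  would house: 3
  would moon: 3
  would would: 3
  house house: 2
  … (5 more repeated)
20 duplicate windows → 39 − 20 = 19 distinct.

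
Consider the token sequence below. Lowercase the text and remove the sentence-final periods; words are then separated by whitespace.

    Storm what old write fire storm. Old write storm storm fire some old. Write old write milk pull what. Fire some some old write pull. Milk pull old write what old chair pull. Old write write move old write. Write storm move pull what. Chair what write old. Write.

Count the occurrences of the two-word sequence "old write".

Scanning the 48 overlapping bigram windows for "old write":
  position 3–4: old write
  position 7–8: old write
  position 13–14: old write
  position 15–16: old write
  position 23–24: old write
  position 28–29: old write
  position 34–35: old write
  position 38–39: old write
  position 48–49: old write

9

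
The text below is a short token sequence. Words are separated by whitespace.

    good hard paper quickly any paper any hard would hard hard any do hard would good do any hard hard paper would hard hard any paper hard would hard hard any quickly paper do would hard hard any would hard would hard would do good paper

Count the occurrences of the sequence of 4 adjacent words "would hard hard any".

Scanning the 43 overlapping 4-gram windows for "would hard hard any":
  position 9–12: would hard hard any
  position 22–25: would hard hard any
  position 28–31: would hard hard any
  position 35–38: would hard hard any

4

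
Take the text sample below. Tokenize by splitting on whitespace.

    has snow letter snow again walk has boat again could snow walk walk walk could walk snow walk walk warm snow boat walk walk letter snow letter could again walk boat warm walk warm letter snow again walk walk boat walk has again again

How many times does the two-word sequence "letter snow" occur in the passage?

Scanning the 43 overlapping bigram windows for "letter snow":
  position 3–4: letter snow
  position 25–26: letter snow
  position 35–36: letter snow

3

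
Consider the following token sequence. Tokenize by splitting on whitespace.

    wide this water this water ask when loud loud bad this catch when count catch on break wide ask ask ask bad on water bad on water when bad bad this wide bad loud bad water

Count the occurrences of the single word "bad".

Scanning the 36 tokens for "bad":
  position 10: bad
  position 22: bad
  position 25: bad
  position 29: bad
  position 30: bad
  position 33: bad
  position 35: bad

7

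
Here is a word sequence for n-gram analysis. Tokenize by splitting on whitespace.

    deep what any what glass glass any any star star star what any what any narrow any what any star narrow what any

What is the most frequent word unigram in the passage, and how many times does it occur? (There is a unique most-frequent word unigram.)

Unigram frequencies (highest first):
  any: 8
  what: 6
  star: 4
  glass: 2
  narrow: 2
  deep: 1

"any", 8 times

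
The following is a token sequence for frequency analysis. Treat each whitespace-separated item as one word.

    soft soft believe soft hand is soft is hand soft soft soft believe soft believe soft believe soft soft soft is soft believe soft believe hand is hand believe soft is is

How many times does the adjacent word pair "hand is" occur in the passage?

Scanning the 31 overlapping bigram windows for "hand is":
  position 5–6: hand is
  position 26–27: hand is

2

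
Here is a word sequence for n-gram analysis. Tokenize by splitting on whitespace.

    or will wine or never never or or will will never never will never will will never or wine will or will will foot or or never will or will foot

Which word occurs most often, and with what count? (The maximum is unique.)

Unigram frequencies (highest first):
  will: 11
  or: 9
  never: 7
  wine: 2
  foot: 2

"will", 11 times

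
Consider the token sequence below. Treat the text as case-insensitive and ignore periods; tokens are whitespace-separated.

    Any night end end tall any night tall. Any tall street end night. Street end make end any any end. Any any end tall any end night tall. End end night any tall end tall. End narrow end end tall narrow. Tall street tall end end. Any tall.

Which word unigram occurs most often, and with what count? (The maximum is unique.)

Unigram frequencies (highest first):
  end: 16
  tall: 11
  any: 10
  night: 5
  street: 3
  narrow: 2
  … (1 more, each ≤ 1)

"end", 16 times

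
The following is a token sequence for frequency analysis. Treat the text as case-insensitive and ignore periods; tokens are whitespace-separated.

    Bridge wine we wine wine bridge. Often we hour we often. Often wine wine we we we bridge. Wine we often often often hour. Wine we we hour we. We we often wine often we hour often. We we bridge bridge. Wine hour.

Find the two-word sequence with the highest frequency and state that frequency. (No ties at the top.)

"we we", 6 times

Bigram frequencies (highest first):
  we we: 6
  wine we: 4
  bridge wine: 3
  often we: 3
  we hour: 3
  we often: 3
  … (14 more, each ≤ 3)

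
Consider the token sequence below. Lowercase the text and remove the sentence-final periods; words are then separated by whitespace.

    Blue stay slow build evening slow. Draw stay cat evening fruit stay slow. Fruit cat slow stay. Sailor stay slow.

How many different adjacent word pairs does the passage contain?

20 tokens → 19 bigram windows in total.
Repeated bigrams (each contributes count−1 duplicates):
  stay slow: 3
2 duplicate windows → 19 − 2 = 17 distinct.

17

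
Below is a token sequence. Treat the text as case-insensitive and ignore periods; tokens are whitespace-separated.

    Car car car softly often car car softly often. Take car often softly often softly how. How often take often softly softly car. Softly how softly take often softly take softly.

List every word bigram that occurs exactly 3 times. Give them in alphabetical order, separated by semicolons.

Bigram counts meeting the condition (exactly 3 times):
  car car: 3
  car softly: 3
  softly often: 3

car car; car softly; softly often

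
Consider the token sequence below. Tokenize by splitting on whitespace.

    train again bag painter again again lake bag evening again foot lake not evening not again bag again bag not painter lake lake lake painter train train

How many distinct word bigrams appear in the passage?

27 tokens → 26 bigram windows in total.
Repeated bigrams (each contributes count−1 duplicates):
  again bag: 3
  lake lake: 2
3 duplicate windows → 26 − 3 = 23 distinct.

23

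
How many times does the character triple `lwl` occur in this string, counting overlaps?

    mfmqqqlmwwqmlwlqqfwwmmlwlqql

Sliding a length-3 window over the 28 characters (26 positions):
  position 13–15: lwl
  position 23–25: lwl

2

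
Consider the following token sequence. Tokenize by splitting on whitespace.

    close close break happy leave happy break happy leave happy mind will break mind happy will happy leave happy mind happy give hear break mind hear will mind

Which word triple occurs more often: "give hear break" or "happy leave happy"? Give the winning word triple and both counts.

"happy leave happy" (3 vs 1)

"give hear break": 1 occurrence
"happy leave happy": 3 occurrences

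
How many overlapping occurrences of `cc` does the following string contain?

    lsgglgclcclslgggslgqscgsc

Sliding a length-2 window over the 25 characters (24 positions):
  position 9–10: cc

1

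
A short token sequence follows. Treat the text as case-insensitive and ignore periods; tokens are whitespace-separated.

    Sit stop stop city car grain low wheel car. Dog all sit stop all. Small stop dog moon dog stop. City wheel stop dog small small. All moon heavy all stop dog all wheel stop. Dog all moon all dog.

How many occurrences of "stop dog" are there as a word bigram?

4

Scanning the 39 overlapping bigram windows for "stop dog":
  position 16–17: stop dog
  position 23–24: stop dog
  position 31–32: stop dog
  position 35–36: stop dog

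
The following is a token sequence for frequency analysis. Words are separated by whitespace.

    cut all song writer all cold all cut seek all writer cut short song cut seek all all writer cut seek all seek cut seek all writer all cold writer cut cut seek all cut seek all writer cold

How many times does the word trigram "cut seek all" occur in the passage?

6

Scanning the 37 overlapping trigram windows for "cut seek all":
  position 8–10: cut seek all
  position 15–17: cut seek all
  position 20–22: cut seek all
  position 24–26: cut seek all
  position 32–34: cut seek all
  position 35–37: cut seek all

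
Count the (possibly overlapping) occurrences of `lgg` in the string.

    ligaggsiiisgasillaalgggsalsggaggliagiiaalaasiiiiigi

Sliding a length-3 window over the 51 characters (49 positions):
  position 20–22: lgg

1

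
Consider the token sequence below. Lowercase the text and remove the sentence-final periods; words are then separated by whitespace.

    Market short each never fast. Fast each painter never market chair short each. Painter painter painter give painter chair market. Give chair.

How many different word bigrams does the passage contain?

22 tokens → 21 bigram windows in total.
Repeated bigrams (each contributes count−1 duplicates):
  each painter: 2
  painter painter: 2
  short each: 2
3 duplicate windows → 21 − 3 = 18 distinct.

18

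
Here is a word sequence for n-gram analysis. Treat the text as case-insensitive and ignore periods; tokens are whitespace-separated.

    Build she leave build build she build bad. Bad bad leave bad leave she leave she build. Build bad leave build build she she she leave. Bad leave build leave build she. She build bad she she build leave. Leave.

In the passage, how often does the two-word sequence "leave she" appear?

Scanning the 39 overlapping bigram windows for "leave she":
  position 13–14: leave she
  position 15–16: leave she

2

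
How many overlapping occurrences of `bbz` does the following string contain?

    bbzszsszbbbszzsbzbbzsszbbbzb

Sliding a length-3 window over the 28 characters (26 positions):
  position 1–3: bbz
  position 18–20: bbz
  position 25–27: bbz

3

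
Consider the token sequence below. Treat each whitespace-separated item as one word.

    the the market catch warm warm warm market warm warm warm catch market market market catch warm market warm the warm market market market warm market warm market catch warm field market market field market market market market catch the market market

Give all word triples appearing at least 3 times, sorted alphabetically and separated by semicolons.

Trigram counts meeting the condition (at least 3 times):
  market catch warm: 3
  market market market: 4
  warm market warm: 3

market catch warm; market market market; warm market warm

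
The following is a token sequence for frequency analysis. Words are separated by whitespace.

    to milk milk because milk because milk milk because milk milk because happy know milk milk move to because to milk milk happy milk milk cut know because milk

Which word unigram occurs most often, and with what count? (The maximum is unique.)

Unigram frequencies (highest first):
  milk: 14
  because: 6
  to: 3
  happy: 2
  know: 2
  move: 1
  … (1 more, each ≤ 1)

"milk", 14 times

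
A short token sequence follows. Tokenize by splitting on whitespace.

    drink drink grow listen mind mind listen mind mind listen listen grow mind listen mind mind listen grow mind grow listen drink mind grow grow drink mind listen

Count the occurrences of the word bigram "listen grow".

2

Scanning the 27 overlapping bigram windows for "listen grow":
  position 11–12: listen grow
  position 17–18: listen grow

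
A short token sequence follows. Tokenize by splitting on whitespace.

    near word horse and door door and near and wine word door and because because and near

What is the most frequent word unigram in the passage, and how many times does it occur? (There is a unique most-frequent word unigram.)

"and", 5 times

Unigram frequencies (highest first):
  and: 5
  near: 3
  door: 3
  word: 2
  because: 2
  horse: 1
  … (1 more, each ≤ 1)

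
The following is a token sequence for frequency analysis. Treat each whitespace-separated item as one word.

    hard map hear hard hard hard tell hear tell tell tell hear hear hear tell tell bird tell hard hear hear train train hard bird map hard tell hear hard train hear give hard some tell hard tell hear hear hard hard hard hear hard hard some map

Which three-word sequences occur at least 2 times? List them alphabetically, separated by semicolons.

hard hard hard; hard tell hear; hear hard hard; hear tell tell; tell hear hear

Trigram counts meeting the condition (at least 2 times):
  hard hard hard: 2
  hard tell hear: 3
  hear hard hard: 3
  hear tell tell: 2
  tell hear hear: 2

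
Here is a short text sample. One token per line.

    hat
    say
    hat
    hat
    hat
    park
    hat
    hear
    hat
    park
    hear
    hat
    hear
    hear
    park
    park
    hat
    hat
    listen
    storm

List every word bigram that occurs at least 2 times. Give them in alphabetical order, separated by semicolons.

hat hat; hat hear; hat park; hear hat; park hat

Bigram counts meeting the condition (at least 2 times):
  hat hat: 3
  hat hear: 2
  hat park: 2
  hear hat: 2
  park hat: 2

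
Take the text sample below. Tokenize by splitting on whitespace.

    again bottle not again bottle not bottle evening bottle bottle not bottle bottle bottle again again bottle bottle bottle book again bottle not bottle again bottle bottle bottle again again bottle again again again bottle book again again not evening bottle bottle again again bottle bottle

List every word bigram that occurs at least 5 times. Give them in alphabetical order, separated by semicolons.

Bigram counts meeting the condition (at least 5 times):
  again again: 6
  again bottle: 8
  bottle again: 5
  bottle bottle: 9

again again; again bottle; bottle again; bottle bottle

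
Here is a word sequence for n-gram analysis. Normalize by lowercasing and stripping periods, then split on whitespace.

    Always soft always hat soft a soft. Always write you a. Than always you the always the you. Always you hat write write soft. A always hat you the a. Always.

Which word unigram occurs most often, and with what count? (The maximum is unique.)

Unigram frequencies (highest first):
  always: 8
  you: 5
  soft: 4
  a: 4
  hat: 3
  write: 3
  … (2 more, each ≤ 3)

"always", 8 times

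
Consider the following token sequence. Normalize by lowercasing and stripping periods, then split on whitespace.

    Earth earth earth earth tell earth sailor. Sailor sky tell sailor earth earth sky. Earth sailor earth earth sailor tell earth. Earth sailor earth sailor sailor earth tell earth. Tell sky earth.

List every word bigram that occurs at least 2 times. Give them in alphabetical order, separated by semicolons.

Bigram counts meeting the condition (at least 2 times):
  earth earth: 6
  earth sailor: 5
  earth tell: 3
  sailor earth: 4
  sailor sailor: 2
  sky earth: 2
  tell earth: 3

earth earth; earth sailor; earth tell; sailor earth; sailor sailor; sky earth; tell earth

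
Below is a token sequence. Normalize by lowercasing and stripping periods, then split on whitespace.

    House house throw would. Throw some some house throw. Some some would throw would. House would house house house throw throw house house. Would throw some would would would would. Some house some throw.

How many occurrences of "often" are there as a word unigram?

0

Scanning the 34 tokens for "often":
  (none found)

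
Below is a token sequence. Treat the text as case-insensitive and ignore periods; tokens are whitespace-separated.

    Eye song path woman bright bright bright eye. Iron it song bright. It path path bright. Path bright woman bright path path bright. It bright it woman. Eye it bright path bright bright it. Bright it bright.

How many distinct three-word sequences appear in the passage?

37 tokens → 35 trigram windows in total.
Repeated trigrams (each contributes count−1 duplicates):
  bright it bright: 3
  bright path bright: 2
  it bright it: 2
  path path bright: 2
5 duplicate windows → 35 − 5 = 30 distinct.

30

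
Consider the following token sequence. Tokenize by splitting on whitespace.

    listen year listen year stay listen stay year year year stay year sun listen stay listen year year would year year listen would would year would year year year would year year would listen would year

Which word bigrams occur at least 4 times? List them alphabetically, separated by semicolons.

would year; year would; year year

Bigram counts meeting the condition (at least 4 times):
  would year: 5
  year would: 4
  year year: 7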